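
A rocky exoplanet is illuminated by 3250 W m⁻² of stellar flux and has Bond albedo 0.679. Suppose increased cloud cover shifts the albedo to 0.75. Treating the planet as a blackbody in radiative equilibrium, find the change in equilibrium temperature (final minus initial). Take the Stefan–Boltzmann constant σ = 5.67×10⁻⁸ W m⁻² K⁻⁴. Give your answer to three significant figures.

With α = 0.679, T₁ = 260.4 K.
Final:   T₂ = [S(1−0.75)/(4σ)]^(1/4) = 244.6 K.
Change: 244.6 − 260.4 = -15.78 K.

-15.8 K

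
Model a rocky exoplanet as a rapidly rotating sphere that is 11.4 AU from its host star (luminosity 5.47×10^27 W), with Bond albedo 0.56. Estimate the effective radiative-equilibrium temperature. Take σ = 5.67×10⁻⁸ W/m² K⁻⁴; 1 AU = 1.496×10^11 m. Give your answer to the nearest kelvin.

131 K

Orbital distance: d = 11.4 AU = 1.705×10^12 m.
S = L/(4πd²) = 149.7 W/m².
Averaging over the sphere, the absorbed flux is S(1−α)/4 = 16.46 W/m².
In equilibrium σT⁴ equals this, so T = 130.5 K.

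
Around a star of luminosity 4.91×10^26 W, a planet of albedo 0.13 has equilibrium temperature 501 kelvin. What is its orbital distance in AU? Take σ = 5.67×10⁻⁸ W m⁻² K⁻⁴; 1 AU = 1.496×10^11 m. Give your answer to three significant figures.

0.326 AU

Energy balance gives S = 4σT⁴/(1−α) = 16420 W m⁻².
S = L/(4πd²) → d = √(L/4πS) = √(4.91×10^26/(4π·16420)) = 4.878×10^10 m = 0.3260 AU.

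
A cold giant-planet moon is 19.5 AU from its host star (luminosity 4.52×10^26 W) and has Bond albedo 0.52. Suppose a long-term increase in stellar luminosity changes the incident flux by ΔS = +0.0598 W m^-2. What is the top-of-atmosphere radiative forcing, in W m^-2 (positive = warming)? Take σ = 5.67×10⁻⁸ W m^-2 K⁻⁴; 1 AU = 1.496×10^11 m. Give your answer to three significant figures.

0.00718 W m^-2

Orbital distance: d = 19.5 AU = 2.917×10^12 m.
Spreading L over a sphere of radius d: S = 4.52×10^26/(4π·2.92×10^12²) = 4.227 W m^-2.
TOA radiative forcing: ΔF = (1−α)ΔS/4 = 0.48·(+0.0598)/4 = 0.007176 W m^-2.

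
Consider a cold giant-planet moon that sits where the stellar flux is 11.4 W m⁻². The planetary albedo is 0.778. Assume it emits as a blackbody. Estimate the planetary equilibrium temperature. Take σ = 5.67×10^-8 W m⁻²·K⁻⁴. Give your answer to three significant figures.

Averaging over the sphere, the absorbed flux is S(1−α)/4 = 0.6327 W m⁻².
In equilibrium σT⁴ equals this, so T = 57.80 K.

57.8 kelvin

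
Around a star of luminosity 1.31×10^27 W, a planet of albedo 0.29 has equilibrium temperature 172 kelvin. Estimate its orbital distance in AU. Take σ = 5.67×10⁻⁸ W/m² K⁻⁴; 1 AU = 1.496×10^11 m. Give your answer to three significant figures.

4.08 AU

Energy balance gives S = 4σT⁴/(1−α) = 279.6 W/m².
Then d = [L/(4πS)]^(1/2) = 6.106×10^11 m, i.e. 4.082 AU.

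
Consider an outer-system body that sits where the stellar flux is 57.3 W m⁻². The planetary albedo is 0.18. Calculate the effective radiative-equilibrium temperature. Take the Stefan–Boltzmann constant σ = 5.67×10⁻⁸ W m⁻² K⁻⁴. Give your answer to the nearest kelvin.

Absorbed flux (global mean): S(1−α)/4 = 57.30·0.82/4 = 11.75 W m⁻².
In equilibrium σT⁴ equals this, so T = 120.0 K.

120 K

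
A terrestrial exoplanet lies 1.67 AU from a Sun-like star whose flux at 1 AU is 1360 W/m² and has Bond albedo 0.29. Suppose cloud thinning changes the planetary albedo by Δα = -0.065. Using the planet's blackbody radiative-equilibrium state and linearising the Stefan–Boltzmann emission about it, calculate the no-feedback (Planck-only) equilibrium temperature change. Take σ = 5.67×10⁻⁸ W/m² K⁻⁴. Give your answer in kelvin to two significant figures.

4.5 kelvin

Flux at the orbit: S = 1360/(1.67)² = 487.6 W/m².
Unperturbed T_e = [487.6·(1−0.29)/(4σ)]^¼ = 197.7 K.
The change in absorbed flux is Δ[S(1−α)/4] = −SΔα/4 = 7.924 W/m².
Linearising σT⁴ gives d(σT⁴)/dT = 4σT_e³ = 1.752 W/m² per K.
So ΔT₀ = 7.924/1.752 = 4.52 K.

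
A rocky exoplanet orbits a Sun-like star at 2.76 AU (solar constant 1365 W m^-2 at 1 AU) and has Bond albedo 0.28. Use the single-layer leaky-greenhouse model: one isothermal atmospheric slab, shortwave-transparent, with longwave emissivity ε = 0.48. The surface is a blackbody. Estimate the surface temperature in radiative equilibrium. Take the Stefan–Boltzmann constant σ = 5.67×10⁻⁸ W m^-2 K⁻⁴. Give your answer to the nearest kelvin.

By the inverse-square law, S = 1365/2.76² = 179.2 W m^-2.
At the top of the atmosphere, σT_e⁴ = S(1−α)/4 = 32.25 W m^-2, giving T_e = 154.4 K.
Surface balance with a leaky layer gives σT_s⁴ = σT_e⁴·2/(2−ε), so T_s = T_e·[2/(2−0.48)]^(1/4) = 165.4 K.

165 K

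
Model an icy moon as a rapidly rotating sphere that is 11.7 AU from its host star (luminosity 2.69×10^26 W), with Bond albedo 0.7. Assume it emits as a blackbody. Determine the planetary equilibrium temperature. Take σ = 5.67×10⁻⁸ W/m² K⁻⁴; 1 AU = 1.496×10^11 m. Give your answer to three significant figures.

d = 11.7 × 1.496×10^11 m = 1.750×10^12 m.
Spreading L over a sphere of radius d: S = 2.69×10^26/(4π·1.75×10^12²) = 6.987 W/m².
The planet absorbs (1−α)S over its disc πR² and re-emits over 4πR², so the mean absorbed flux is (1−0.7)·6.987/4 = 0.5240 W/m².
In equilibrium σT⁴ equals this, so T = 55.14 K.

55.1 K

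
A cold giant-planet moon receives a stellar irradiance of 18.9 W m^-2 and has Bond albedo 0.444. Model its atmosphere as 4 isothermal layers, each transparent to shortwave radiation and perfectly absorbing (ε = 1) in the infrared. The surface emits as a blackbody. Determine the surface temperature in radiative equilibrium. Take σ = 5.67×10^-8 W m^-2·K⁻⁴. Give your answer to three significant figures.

123 K

Top-of-atmosphere balance: σT_e⁴ = S(1−α)/4 = 2.627 W m^-2 → T_e = 82.50 K.
With N = 4 opaque layers, T_s = (N+1)^(1/4)·T_e = 5^(1/4)·82.50 = 123.4 K.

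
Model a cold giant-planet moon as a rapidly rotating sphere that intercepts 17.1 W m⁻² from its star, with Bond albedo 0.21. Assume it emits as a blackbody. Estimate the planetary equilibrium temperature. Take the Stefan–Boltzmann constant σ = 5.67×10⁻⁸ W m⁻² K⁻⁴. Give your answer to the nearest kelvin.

The planet absorbs (1−α)S over its disc πR² and re-emits over 4πR², so the mean absorbed flux is (1−0.21)·17.10/4 = 3.377 W m⁻².
In equilibrium σT⁴ equals this, so T = 87.85 K.

88 K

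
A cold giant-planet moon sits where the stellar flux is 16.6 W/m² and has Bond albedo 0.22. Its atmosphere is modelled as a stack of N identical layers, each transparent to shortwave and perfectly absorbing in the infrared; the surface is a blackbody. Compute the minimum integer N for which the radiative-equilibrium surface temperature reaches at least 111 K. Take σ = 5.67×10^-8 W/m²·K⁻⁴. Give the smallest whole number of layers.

The effective emission temperature is T_e = [S(1−α)/(4σ)]^¼ = 86.92 K.
Need (N+1)T_e⁴ ≥ T_s⁴, i.e. N+1 ≥ (111/86.92)⁴ = 2.659.
Rounding up, N = 2.

2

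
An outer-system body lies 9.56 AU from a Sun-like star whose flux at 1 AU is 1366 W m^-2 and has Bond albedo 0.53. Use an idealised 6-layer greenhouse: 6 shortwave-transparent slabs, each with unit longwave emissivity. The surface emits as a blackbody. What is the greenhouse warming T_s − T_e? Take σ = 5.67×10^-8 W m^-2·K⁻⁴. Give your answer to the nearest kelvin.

By the inverse-square law, S = 1366/9.56² = 14.95 W m^-2.
OLR = S(1−α)/4 = 1.756 W m^-2; the top layer radiates at T_e = 74.60 K.
Surface: T_s = (7)^¼·T_e = 121.3 K.
Warming: T_s − T_e = 46.74 K.

47 K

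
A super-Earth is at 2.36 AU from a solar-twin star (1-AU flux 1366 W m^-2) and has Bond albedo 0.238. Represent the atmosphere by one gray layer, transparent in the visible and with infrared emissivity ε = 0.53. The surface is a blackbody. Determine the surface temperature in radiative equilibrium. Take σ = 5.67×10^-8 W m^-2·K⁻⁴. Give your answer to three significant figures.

By the inverse-square law, S = 1366/2.36² = 245.3 W m^-2.
The planet radiates to space at T_e = [S(1−α)/(4σ)]^(1/4) = 169.4 K.
The surface balance (absorbed SW + ε·downward IR = σT_s⁴) with T_a⁴ = T_s⁴/2 reduces to T_s = T_e·[2/(2−ε)]^¼ = 183.0 K.

183 kelvin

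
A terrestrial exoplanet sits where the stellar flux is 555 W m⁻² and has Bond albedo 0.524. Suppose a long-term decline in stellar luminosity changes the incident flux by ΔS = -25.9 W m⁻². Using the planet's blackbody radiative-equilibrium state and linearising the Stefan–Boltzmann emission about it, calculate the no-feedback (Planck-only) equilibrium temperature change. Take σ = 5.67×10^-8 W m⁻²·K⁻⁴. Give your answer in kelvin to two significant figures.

Reference equilibrium: T_e = [S(1−α)/(4σ)]^(1/4) = 184.7 K.
TOA radiative forcing: ΔF = (1−α)ΔS/4 = 0.476·(-25.9)/4 = -3.082 W m⁻².
Planck response: λ_P = 4σT_e³ = 4·5.67×10⁻⁸·(184.7)³ = 1.430 W m⁻²/K.
Hence the no-feedback warming is ΔF/(4σT_e³) = -2.16 K.

-2.2 K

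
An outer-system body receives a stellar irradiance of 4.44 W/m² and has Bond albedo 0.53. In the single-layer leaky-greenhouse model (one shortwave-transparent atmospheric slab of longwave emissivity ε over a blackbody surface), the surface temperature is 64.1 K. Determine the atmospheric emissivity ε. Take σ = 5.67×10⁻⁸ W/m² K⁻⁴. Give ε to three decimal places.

TOA balance gives T_e = 55.08 K.
T_s⁴ = T_e⁴·2/(2−ε) → ε = 2 − 2(T_e/T_s)⁴ = 2 − 2·(55.08/64.1)⁴ = 0.9100.

0.910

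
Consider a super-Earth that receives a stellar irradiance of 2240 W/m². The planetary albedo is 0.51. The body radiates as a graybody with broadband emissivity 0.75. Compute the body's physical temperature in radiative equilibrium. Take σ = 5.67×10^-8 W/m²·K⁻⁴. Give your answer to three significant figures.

The planet absorbs (1−α)S over its disc πR² and re-emits over 4πR², so the mean absorbed flux is (1−0.51)·2240/4 = 274.4 W/m².
Radiative balance εσT⁴ = 274.4 gives T = [274.4/(0.75·σ)]^(1/4) = 283.4 K.

283 K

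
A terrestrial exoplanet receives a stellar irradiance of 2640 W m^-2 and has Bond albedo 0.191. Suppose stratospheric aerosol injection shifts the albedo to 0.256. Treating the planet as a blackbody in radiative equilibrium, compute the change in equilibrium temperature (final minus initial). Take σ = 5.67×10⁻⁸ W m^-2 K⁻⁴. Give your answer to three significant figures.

-6.46 kelvin

Initial: T₁ = [S(1−0.191)/(4σ)]^(1/4) = 311.5 K.
Final:   T₂ = [S(1−0.256)/(4σ)]^(1/4) = 305.1 K.
Change: 305.1 − 311.5 = -6.455 K.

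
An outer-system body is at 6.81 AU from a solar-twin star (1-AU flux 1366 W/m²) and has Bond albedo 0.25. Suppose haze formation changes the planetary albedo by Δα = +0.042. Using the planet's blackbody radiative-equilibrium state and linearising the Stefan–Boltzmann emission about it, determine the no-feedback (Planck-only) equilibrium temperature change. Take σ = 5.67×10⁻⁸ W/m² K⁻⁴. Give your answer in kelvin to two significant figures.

Irradiance scales as 1/d², so S = 1366 W/m² × (1/6.81)² = 29.45 W/m².
The baseline emission temperature is T_e = 99.34 K.
ΔF = −(S/4)Δα = −(29.45/4)×(+0.042) = -0.3093 W/m².
Planck response: λ_P = 4σT_e³ = 4·5.67×10⁻⁸·(99.34)³ = 0.2224 W/m²/K.
Hence the no-feedback warming is ΔF/(4σT_e³) = -1.39 K.

-1.4 kelvin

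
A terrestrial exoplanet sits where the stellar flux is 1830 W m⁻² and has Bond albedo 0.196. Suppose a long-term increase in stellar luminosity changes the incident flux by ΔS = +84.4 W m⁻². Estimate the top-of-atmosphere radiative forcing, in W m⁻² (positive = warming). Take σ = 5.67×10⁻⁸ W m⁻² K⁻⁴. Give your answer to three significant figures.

Only a fraction (1−α) is absorbed and it's spread over 4πR², so ΔF = (1−α)ΔS/4 = 16.96 W m⁻².

17.0 W m⁻²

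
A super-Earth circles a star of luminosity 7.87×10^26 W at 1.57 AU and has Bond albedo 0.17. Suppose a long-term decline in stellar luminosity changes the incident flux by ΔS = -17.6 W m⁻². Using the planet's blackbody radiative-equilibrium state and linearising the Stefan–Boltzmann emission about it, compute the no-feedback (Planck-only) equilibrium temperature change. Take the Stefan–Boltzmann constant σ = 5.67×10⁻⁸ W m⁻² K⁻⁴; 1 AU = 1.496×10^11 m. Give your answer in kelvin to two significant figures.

d = 1.57 × 1.496×10^11 m = 2.349×10^11 m.
S = L/(4πd²) = 1135 W m⁻².
The baseline emission temperature is T_e = 253.9 K.
TOA radiative forcing: ΔF = (1−α)ΔS/4 = 0.83·(-17.6)/4 = -3.652 W m⁻².
Planck response: λ_P = 4σT_e³ = 4·5.67×10⁻⁸·(253.9)³ = 3.711 W m⁻²/K.
ΔT₀ = ΔF/λ_P = -3.652/3.711 = -0.984 K.

-0.98 K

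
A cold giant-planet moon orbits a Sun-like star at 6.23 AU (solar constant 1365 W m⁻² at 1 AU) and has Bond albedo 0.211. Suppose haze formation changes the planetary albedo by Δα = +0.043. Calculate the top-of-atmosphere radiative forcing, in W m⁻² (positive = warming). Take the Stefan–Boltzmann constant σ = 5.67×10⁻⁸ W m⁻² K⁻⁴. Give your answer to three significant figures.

-0.378 W m⁻²

By the inverse-square law, S = 1365/6.23² = 35.17 W m⁻².
ΔF = −(S/4)Δα = −(35.17/4)×(+0.043) = -0.3781 W m⁻².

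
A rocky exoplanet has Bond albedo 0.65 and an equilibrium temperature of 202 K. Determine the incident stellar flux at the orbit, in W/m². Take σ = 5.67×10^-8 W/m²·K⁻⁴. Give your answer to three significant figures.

From S(1−α)/4 = σT⁴: S = 4σT⁴/(1−α).
σT⁴ = 5.67×10⁻⁸·(202)⁴ = 94.40 W/m².
So S = 4×94.40/(1−0.65) = 1079 W/m².

1080 W/m²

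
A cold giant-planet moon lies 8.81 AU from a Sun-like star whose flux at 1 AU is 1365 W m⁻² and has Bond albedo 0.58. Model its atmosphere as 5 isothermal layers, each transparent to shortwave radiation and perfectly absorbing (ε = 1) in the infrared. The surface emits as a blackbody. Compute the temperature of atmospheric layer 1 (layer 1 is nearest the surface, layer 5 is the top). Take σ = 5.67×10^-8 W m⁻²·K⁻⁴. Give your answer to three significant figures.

113 K

Irradiance scales as 1/d², so S = 1365 W m⁻² × (1/8.81)² = 17.59 W m⁻².
The effective emission temperature is T_e = [S(1−α)/(4σ)]^¼ = 75.54 K.
The net upward flux σT_e⁴ is constant between every pair of levels, so T_k⁴ = (N+1−k)T_e⁴.
T_1 = (5)^(1/4)·75.54 = 113.0 K.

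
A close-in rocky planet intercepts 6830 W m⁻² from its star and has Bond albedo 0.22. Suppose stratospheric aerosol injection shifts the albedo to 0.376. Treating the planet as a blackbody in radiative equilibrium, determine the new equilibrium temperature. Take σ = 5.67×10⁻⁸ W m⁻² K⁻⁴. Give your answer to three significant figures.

T₂ = [S(1−α₂)/(4σ)]^(1/4) = [6830·0.624/(4σ)]^(1/4) = 370.2 K.

370 kelvin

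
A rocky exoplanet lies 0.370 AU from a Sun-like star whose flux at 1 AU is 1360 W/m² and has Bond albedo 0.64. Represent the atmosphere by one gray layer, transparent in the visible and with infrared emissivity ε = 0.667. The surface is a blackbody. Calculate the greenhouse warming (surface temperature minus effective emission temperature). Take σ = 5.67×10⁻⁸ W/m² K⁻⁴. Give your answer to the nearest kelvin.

38 kelvin

Flux at the orbit: S = 1360/(0.370)² = 9934 W/m².
At the top of the atmosphere, σT_e⁴ = S(1−α)/4 = 894.1 W/m², giving T_e = 354.4 K.
Surface balance with a leaky layer gives σT_s⁴ = σT_e⁴·2/(2−ε), so T_s = T_e·[2/(2−0.667)]^(1/4) = 392.2 K.
T_s − T_e = 392.2 − 354.4 = 37.83 K.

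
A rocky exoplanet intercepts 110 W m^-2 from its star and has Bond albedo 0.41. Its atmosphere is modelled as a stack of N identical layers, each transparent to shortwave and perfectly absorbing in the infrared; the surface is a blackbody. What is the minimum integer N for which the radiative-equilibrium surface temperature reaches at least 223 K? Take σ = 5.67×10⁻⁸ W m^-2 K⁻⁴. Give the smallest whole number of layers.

8

Top-of-atmosphere balance: σT_e⁴ = S(1−α)/4 = 16.23 W m^-2 → T_e = 130.1 K.
T_s = (N+1)^(1/4)·T_e ≥ 223 K requires N+1 ≥ (T_s/T_e)⁴ = (223/130.1)⁴ = 8.642.
So N ≥ 7.642; the smallest integer is N = 8.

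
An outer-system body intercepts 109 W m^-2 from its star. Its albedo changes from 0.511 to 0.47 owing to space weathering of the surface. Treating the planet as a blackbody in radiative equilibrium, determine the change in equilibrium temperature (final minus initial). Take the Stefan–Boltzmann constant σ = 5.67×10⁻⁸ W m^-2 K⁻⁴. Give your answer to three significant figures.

2.52 kelvin

With α = 0.511, T₁ = 123.8 K.
Final:   T₂ = [S(1−0.47)/(4σ)]^(1/4) = 126.3 K.
Change: 126.3 − 123.8 = 2.517 K.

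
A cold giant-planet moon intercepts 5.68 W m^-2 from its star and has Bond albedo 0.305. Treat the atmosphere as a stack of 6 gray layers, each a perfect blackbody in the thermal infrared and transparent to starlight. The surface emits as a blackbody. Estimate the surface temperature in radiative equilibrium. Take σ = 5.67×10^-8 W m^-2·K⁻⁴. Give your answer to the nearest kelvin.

105 K

OLR = S(1−α)/4 = 0.9869 W m^-2; the top layer radiates at T_e = 64.59 K.
With N = 6 opaque layers, T_s = (N+1)^(1/4)·T_e = 7^(1/4)·64.59 = 105.1 K.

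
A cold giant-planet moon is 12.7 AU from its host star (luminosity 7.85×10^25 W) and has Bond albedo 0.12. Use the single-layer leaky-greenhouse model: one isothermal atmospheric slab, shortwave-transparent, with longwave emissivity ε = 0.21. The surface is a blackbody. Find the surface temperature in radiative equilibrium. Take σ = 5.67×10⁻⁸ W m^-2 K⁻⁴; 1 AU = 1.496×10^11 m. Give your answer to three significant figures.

52.3 K

Orbital distance: d = 12.7 AU = 1.900×10^12 m.
Flux at the orbit: S = L/(4πd²) = 7.85×10^25/(4π·(1.90×10^12)²) = 1.731 W m^-2.
The planet radiates to space at T_e = [S(1−α)/(4σ)]^(1/4) = 50.90 K.
The surface balance (absorbed SW + ε·downward IR = σT_s⁴) with T_a⁴ = T_s⁴/2 reduces to T_s = T_e·[2/(2−ε)]^¼ = 52.34 K.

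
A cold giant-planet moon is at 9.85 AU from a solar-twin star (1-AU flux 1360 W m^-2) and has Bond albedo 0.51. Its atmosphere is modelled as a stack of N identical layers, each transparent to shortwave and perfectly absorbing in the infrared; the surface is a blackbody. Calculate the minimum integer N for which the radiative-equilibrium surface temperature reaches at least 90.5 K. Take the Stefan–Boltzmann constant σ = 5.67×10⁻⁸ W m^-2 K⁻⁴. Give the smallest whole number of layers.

Flux at the orbit: S = 1360/(9.85)² = 14.02 W m^-2.
The effective emission temperature is T_e = [S(1−α)/(4σ)]^¼ = 74.18 K.
Need (N+1)T_e⁴ ≥ T_s⁴, i.e. N+1 ≥ (90.5/74.18)⁴ = 2.215.
The minimum whole number is N = 2.

2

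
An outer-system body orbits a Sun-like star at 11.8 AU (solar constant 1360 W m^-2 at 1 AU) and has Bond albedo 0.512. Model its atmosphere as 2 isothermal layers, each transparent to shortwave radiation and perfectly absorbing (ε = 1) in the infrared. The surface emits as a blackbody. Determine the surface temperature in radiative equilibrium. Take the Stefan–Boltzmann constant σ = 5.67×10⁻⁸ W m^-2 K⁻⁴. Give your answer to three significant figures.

Flux at the orbit: S = 1360/(11.8)² = 9.767 W m^-2.
Top-of-atmosphere balance: σT_e⁴ = S(1−α)/4 = 1.192 W m^-2 → T_e = 67.71 K.
Layer-by-layer balance gives σT_s⁴ = (N+1)σT_e⁴, so T_s = 3^¼·67.71 = 89.11 K.

89.1 kelvin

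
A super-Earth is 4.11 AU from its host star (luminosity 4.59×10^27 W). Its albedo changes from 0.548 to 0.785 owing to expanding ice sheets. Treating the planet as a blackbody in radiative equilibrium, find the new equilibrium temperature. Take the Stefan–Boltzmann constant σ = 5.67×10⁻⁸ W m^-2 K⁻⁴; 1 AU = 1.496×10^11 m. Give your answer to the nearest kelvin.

Orbital distance: d = 4.11 AU = 6.149×10^11 m.
Flux at the orbit: S = L/(4πd²) = 4.59×10^27/(4π·(6.15×10^11)²) = 966.2 W m^-2.
With the new albedo, S(1−α₂)/4 = 51.93 W m^-2, so T₂ = 174.0 K.

174 K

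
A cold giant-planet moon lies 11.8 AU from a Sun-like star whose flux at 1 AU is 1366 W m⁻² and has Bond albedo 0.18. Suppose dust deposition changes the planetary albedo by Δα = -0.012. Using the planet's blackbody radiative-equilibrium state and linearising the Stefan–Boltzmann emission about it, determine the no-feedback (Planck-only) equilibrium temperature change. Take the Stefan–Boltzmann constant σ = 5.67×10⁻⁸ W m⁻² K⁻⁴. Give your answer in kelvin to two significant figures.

0.28 kelvin

Irradiance scales as 1/d², so S = 1366 W m⁻² × (1/11.8)² = 9.810 W m⁻².
Unperturbed T_e = [9.810·(1−0.18)/(4σ)]^¼ = 77.17 K.
ΔF = −(S/4)Δα = −(9.810/4)×(-0.012) = 0.02943 W m⁻².
Linearising σT⁴ gives d(σT⁴)/dT = 4σT_e³ = 0.1042 W m⁻² per K.
Hence the no-feedback warming is ΔF/(4σT_e³) = 0.282 K.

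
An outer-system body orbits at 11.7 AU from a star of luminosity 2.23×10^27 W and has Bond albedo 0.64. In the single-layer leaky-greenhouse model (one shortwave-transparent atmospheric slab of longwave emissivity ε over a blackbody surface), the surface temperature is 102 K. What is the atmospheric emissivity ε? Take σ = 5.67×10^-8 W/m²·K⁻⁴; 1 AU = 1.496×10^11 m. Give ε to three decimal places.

0.301

Orbital distance: d = 11.7 AU = 1.750×10^12 m.
Flux at the orbit: S = L/(4πd²) = 2.23×10^27/(4π·(1.75×10^12)²) = 57.92 W/m².
TOA balance gives T_e = 97.92 K.
T_s⁴ = T_e⁴·2/(2−ε) → ε = 2 − 2(T_e/T_s)⁴ = 2 − 2·(97.92/102)⁴ = 0.3012.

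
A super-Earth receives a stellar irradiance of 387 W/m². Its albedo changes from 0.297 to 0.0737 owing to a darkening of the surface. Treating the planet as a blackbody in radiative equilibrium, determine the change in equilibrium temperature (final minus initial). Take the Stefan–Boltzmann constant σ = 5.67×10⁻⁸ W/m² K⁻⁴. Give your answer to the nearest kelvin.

With α = 0.297, T₁ = 186.1 K.
With α = 0.0737, T₂ = 199.4 K.
Change: 199.4 − 186.1 = 13.29 K.

13 K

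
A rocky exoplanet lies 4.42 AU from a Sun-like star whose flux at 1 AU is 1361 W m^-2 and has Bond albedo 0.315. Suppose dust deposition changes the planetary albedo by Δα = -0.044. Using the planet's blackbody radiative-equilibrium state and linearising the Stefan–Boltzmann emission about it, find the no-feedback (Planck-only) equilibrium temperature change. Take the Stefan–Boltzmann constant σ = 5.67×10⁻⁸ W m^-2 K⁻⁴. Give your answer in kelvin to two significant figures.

Irradiance scales as 1/d², so S = 1361 W m^-2 × (1/4.42)² = 69.66 W m^-2.
The baseline emission temperature is T_e = 120.4 K.
The change in absorbed flux is Δ[S(1−α)/4] = −SΔα/4 = 0.7663 W m^-2.
The Planck feedback parameter is 4σT_e³ = 0.3962 W m^-2/K.
ΔT₀ = ΔF/λ_P = 0.7663/0.3962 = 1.93 K.

1.9 K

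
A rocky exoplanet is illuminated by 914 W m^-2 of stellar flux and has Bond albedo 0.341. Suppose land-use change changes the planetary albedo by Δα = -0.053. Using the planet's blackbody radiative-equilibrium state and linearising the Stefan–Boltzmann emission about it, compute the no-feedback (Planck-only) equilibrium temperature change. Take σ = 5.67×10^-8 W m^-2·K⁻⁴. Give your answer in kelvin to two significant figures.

4.6 K

Unperturbed T_e = [914.0·(1−0.341)/(4σ)]^¼ = 227.0 K.
TOA radiative forcing: ΔF = −S·Δα/4 = −914.0·(-0.053)/4 = 12.11 W m^-2.
Linearising σT⁴ gives d(σT⁴)/dT = 4σT_e³ = 2.653 W m^-2 per K.
So ΔT₀ = 12.11/2.653 = 4.56 K.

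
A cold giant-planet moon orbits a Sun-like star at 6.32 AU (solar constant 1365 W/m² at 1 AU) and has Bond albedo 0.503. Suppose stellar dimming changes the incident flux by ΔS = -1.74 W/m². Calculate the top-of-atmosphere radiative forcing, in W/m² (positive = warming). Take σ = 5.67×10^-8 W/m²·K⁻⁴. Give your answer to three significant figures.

Irradiance scales as 1/d², so S = 1365 W/m² × (1/6.32)² = 34.17 W/m².
TOA radiative forcing: ΔF = (1−α)ΔS/4 = 0.497·(-1.74)/4 = -0.2162 W/m².

-0.216 W/m²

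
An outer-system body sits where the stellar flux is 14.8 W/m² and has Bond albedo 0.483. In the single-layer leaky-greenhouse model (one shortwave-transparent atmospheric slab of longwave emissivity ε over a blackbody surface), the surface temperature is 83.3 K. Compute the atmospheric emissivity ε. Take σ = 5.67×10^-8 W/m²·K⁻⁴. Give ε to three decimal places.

0.599

First, T_e = [14.80·(1−0.483)/(4σ)]^(1/4) = 76.21 K.
T_s⁴ = T_e⁴·2/(2−ε) → ε = 2 − 2(T_e/T_s)⁴ = 2 − 2·(76.21/83.3)⁴ = 0.5986.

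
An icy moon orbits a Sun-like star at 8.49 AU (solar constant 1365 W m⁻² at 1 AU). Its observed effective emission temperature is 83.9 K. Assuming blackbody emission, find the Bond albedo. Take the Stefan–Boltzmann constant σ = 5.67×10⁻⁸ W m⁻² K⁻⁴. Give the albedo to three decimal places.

0.407

Irradiance scales as 1/d², so S = 1365 W m⁻² × (1/8.49)² = 18.94 W m⁻².
Energy balance: S(1−α)/4 = σT⁴, so 1−α = 4σT⁴/S.
σT⁴ = 2.810 W m⁻², so 4σT⁴ = 11.24 W m⁻².
Hence α = 1 − 11.24/18.94 = 0.4066.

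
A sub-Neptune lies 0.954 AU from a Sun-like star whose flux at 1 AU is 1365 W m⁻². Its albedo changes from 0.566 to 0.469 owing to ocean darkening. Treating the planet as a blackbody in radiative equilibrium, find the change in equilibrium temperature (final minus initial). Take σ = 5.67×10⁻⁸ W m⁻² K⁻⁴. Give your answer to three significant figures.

12.0 K

Irradiance scales as 1/d², so S = 1365 W m⁻² × (1/0.954)² = 1500 W m⁻².
Initial: T₁ = [S(1−0.566)/(4σ)]^(1/4) = 231.5 K.
With α = 0.469, T₂ = 243.4 K.
Change: 243.4 − 231.5 = 11.97 K.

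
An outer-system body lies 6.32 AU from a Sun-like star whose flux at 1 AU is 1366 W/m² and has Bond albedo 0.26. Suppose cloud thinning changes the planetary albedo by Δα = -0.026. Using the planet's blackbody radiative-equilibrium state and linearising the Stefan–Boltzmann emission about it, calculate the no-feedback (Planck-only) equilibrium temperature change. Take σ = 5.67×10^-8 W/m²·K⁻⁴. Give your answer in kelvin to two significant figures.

0.90 kelvin

Irradiance scales as 1/d², so S = 1366 W/m² × (1/6.32)² = 34.20 W/m².
The baseline emission temperature is T_e = 102.8 K.
TOA radiative forcing: ΔF = −S·Δα/4 = −34.20·(-0.026)/4 = 0.2223 W/m².
Linearising σT⁴ gives d(σT⁴)/dT = 4σT_e³ = 0.2462 W/m² per K.
Hence the no-feedback warming is ΔF/(4σT_e³) = 0.903 K.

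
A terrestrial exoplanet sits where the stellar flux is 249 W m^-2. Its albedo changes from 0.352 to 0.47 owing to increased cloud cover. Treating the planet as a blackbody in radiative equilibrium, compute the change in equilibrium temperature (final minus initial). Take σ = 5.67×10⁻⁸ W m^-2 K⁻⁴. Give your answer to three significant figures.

Before: T₁ = [249.0·0.648/(4σ)]^(1/4) = 163.3 K.
Final:   T₂ = [S(1−0.47)/(4σ)]^(1/4) = 155.3 K.
ΔT = T₂ − T₁ = -8.004 K.

-8.00 kelvin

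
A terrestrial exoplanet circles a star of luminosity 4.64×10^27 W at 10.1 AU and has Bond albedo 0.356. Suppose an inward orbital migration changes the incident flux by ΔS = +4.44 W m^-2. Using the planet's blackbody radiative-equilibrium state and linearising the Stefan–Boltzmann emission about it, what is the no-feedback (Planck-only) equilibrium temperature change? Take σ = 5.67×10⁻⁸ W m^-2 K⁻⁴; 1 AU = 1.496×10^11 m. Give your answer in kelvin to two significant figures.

d = 10.1 × 1.496×10^11 m = 1.511×10^12 m.
S = L/(4πd²) = 161.7 W m^-2.
Unperturbed T_e = [161.7·(1−0.356)/(4σ)]^¼ = 146.4 K.
Only a fraction (1−α) is absorbed and it's spread over 4πR², so ΔF = (1−α)ΔS/4 = 0.7148 W m^-2.
Linearising σT⁴ gives d(σT⁴)/dT = 4σT_e³ = 0.7115 W m^-2 per K.
ΔT₀ = ΔF/λ_P = 0.7148/0.7115 = 1.00 K.

1.0 K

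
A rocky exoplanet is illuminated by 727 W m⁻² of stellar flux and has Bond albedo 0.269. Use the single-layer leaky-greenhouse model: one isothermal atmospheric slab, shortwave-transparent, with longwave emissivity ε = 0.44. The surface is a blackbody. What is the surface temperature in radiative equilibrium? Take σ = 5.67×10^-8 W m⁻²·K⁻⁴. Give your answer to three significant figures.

The planet radiates to space at T_e = [S(1−α)/(4σ)]^(1/4) = 220.0 K.
The surface balance (absorbed SW + ε·downward IR = σT_s⁴) with T_a⁴ = T_s⁴/2 reduces to T_s = T_e·[2/(2−ε)]^¼ = 234.1 K.

234 K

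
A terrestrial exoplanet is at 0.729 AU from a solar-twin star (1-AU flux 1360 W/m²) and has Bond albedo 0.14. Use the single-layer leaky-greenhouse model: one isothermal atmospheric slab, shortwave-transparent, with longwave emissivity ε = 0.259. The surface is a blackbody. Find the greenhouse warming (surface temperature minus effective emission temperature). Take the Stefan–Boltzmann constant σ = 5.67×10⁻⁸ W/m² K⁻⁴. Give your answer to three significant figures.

By the inverse-square law, S = 1360/0.729² = 2559 W/m².
At the top of the atmosphere, σT_e⁴ = S(1−α)/4 = 550.2 W/m², giving T_e = 313.9 K.
Surface balance with a leaky layer gives σT_s⁴ = σT_e⁴·2/(2−ε), so T_s = T_e·[2/(2−0.259)]^(1/4) = 324.9 K.
The atmosphere warms the surface by 11.07 K.

11.1 K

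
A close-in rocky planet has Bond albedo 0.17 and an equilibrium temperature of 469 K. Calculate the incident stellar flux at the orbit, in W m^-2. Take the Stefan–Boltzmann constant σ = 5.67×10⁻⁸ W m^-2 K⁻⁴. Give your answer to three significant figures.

13200 W m^-2

Invert the energy balance for S: S = 4σT⁴/(1−α).
The emitted flux is σT⁴ = 2743 W m^-2.
So S = 4×2743/(1−0.17) = 13220 W m^-2.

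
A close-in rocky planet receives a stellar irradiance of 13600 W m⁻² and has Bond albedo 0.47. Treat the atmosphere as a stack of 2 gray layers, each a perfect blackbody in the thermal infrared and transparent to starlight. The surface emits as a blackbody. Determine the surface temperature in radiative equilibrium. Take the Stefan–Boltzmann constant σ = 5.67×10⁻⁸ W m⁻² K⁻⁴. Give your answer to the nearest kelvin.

556 K

The effective emission temperature is T_e = [S(1−α)/(4σ)]^¼ = 422.2 K.
Layer-by-layer balance gives σT_s⁴ = (N+1)σT_e⁴, so T_s = 3^¼·422.2 = 555.7 K.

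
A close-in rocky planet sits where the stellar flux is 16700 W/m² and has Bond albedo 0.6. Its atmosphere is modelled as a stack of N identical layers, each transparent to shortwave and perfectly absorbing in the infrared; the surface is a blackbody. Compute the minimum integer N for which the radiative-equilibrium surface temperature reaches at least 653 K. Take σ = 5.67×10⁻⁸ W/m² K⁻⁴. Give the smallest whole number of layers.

6

Top-of-atmosphere balance: σT_e⁴ = S(1−α)/4 = 1670 W/m² → T_e = 414.3 K.
Since T_s⁴ = (N+1)T_e⁴, we need N ≥ (T_s/T_e)⁴ − 1 = 5.173.
Rounding up, N = 6.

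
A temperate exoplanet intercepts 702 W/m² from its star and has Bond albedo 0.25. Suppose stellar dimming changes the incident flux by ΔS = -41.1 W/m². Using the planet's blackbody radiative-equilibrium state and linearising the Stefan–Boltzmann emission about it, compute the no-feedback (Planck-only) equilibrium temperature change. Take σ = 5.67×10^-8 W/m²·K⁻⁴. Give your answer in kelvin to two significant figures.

-3.2 kelvin

Reference equilibrium: T_e = [S(1−α)/(4σ)]^(1/4) = 219.5 K.
Only a fraction (1−α) is absorbed and it's spread over 4πR², so ΔF = (1−α)ΔS/4 = -7.706 W/m².
The Planck feedback parameter is 4σT_e³ = 2.399 W/m²/K.
Hence the no-feedback warming is ΔF/(4σT_e³) = -3.21 K.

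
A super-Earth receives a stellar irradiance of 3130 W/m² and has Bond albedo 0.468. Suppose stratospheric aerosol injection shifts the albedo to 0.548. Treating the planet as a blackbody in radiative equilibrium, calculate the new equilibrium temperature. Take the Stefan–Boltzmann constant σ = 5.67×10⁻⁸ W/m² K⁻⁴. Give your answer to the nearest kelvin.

281 kelvin

T₂ = [S(1−α₂)/(4σ)]^(1/4) = [3130·0.452/(4σ)]^(1/4) = 281.0 K.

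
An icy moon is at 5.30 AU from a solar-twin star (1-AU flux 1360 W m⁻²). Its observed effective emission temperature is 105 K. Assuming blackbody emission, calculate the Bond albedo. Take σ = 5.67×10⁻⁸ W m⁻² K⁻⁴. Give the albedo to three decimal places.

By the inverse-square law, S = 1360/5.30² = 48.42 W m⁻².
From σT⁴ = S(1−α)/4 we invert for α: 1−α = 4σT⁴/S.
σT⁴ = 6.892 W m⁻², so 4σT⁴ = 27.57 W m⁻².
Hence α = 1 − 27.57/48.42 = 0.4306.

0.431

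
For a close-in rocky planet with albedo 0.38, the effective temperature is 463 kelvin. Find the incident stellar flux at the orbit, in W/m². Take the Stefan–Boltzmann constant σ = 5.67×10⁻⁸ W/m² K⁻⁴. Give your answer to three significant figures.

From S(1−α)/4 = σT⁴: S = 4σT⁴/(1−α).
The emitted flux is σT⁴ = 2606 W/m².
So S = 4×2606/(1−0.38) = 16810 W/m².

16800 W/m²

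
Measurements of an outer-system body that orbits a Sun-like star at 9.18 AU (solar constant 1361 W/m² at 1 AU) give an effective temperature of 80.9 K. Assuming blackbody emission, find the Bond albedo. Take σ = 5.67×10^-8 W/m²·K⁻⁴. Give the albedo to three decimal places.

By the inverse-square law, S = 1361/9.18² = 16.15 W/m².
From σT⁴ = S(1−α)/4 we invert for α: 1−α = 4σT⁴/S.
4σT⁴ = 4·5.67×10⁻⁸·(80.9)⁴ = 9.715 W/m².
1−α = 9.715/16.15 = 0.6015, so α = 0.3985.

0.398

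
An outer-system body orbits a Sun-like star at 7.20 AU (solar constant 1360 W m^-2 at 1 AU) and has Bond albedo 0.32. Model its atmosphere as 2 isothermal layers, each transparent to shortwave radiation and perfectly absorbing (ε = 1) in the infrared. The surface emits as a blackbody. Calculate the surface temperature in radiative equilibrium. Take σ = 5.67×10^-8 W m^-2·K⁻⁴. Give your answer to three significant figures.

124 K

By the inverse-square law, S = 1360/7.20² = 26.23 W m^-2.
Top-of-atmosphere balance: σT_e⁴ = S(1−α)/4 = 4.460 W m^-2 → T_e = 94.17 K.
Layer-by-layer balance gives σT_s⁴ = (N+1)σT_e⁴, so T_s = 3^¼·94.17 = 123.9 K.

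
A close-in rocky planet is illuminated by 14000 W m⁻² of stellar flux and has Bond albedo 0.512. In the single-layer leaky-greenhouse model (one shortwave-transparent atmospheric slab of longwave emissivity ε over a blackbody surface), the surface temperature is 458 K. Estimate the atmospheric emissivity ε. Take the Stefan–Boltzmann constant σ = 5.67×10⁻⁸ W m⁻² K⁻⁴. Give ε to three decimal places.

0.631

First, T_e = [14000·(1−0.512)/(4σ)]^(1/4) = 416.6 K.
Inverting T_s⁴ = 2T_e⁴/(2−ε): (T_e/T_s)⁴ = 0.6846, so ε = 2(1 − 0.6846) = 0.6308.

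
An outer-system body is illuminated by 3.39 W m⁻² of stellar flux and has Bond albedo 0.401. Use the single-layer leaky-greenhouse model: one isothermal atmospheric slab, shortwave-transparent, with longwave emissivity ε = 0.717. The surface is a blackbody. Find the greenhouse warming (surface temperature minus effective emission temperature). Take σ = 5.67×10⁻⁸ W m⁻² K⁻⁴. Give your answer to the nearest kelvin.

6 K

Effective emission temperature (TOA balance): σT_e⁴ = S(1−α)/4 = 0.5077 W m⁻² → T_e = 54.70 K.
For a single slab of emissivity ε, T_s⁴ = 2T_e⁴/(2−ε); thus T_s = 54.70·(1.559)^(1/4) = 61.12 K.
T_s − T_e = 61.12 − 54.70 = 6.421 K.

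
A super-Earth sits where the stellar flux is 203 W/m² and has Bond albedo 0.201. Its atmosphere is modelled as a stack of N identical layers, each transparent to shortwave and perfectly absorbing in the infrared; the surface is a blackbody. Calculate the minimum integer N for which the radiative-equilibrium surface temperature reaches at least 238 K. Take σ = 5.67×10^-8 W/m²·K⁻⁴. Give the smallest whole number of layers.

The effective emission temperature is T_e = [S(1−α)/(4σ)]^¼ = 163.5 K.
Since T_s⁴ = (N+1)T_e⁴, we need N ≥ (T_s/T_e)⁴ − 1 = 3.487.
The minimum whole number is N = 4.

4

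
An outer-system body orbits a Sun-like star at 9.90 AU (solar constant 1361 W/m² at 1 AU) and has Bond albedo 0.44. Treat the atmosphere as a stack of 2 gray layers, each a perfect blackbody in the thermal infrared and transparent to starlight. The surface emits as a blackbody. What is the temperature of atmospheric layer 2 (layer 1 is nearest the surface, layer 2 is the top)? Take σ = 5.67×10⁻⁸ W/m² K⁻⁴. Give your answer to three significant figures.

Irradiance scales as 1/d², so S = 1361 W/m² × (1/9.90)² = 13.89 W/m².
Top-of-atmosphere balance: σT_e⁴ = S(1−α)/4 = 1.944 W/m² → T_e = 76.52 K.
Each opaque layer satisfies 2T_j⁴ = T_{j−1}⁴ + T_{j+1}⁴, giving T_k⁴ = (N+1−k)T_e⁴.
T_2 = (1)^(1/4)·76.52 = 76.52 K.

76.5 kelvin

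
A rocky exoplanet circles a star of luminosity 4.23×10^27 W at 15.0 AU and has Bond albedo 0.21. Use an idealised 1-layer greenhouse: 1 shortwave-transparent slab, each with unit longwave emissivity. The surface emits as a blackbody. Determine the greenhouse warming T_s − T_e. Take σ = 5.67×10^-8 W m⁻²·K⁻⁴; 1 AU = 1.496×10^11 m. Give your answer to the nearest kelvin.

Orbital distance: d = 15.0 AU = 2.244×10^12 m.
Spreading L over a sphere of radius d: S = 4.23×10^27/(4π·2.24×10^12²) = 66.85 W m⁻².
The effective emission temperature is T_e = [S(1−α)/(4σ)]^¼ = 123.5 K.
Surface: T_s = (2)^¼·T_e = 146.9 K.
Warming: T_s − T_e = 23.37 K.

23 K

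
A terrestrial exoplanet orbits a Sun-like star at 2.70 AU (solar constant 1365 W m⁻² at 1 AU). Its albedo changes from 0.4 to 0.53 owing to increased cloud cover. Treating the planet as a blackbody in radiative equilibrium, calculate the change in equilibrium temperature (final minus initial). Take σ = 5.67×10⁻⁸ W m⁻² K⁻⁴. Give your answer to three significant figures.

-8.84 kelvin

By the inverse-square law, S = 1365/2.70² = 187.2 W m⁻².
Before: T₁ = [187.2·0.6/(4σ)]^(1/4) = 149.2 K.
With α = 0.53, T₂ = 140.4 K.
ΔT = T₂ − T₁ = -8.835 K.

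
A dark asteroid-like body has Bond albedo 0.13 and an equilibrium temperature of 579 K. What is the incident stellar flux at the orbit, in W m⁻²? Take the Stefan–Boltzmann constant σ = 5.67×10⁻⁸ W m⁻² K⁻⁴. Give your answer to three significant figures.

29300 W m⁻²

Invert the energy balance for S: S = 4σT⁴/(1−α).
σT⁴ = 5.67×10⁻⁸·(579)⁴ = 6372 W m⁻².
S = 4·6372/0.87 = 29300 W m⁻².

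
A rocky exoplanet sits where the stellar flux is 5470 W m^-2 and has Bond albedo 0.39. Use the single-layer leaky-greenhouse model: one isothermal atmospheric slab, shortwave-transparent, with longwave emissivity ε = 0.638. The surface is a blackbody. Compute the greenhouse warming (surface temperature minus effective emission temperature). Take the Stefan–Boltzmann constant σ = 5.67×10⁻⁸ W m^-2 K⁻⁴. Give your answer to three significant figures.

Effective emission temperature (TOA balance): σT_e⁴ = S(1−α)/4 = 834.2 W m^-2 → T_e = 348.3 K.
The surface balance (absorbed SW + ε·downward IR = σT_s⁴) with T_a⁴ = T_s⁴/2 reduces to T_s = T_e·[2/(2−ε)]^¼ = 383.4 K.
T_s − T_e = 383.4 − 348.3 = 35.11 K.

35.1 kelvin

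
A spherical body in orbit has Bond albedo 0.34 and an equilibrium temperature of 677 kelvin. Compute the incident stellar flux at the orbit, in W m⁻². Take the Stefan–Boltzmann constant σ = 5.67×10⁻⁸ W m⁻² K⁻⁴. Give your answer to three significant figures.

From S(1−α)/4 = σT⁴: S = 4σT⁴/(1−α).
σT⁴ = 5.67×10⁻⁸·(677)⁴ = 11910 W m⁻².
S = 4·11910/0.66 = 72190 W m⁻².

72200 W m⁻²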